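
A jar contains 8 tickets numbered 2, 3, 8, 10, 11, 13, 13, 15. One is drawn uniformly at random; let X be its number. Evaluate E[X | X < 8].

P(X < 8) = 1/4.
Σ over the event: 2·1/8 + 3·1/8 = 5/8.
E[X | X < 8] = (5/8) / (1/4) = 5/2.

5/2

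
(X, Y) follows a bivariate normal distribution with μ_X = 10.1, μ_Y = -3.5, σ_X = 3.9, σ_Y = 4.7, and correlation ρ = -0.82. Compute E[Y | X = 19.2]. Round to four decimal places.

For a bivariate normal, E[Y | X=x] = μ_Y + ρ·(σ_Y/σ_X)·(x − μ_X).
E[Y | X=19.2] = -3.5 + (-0.82)·(4.7/3.9)·(19.2 − (10.1)) = -3.5 + (-0.98821)·(9.1) = -12.4927.

-12.4927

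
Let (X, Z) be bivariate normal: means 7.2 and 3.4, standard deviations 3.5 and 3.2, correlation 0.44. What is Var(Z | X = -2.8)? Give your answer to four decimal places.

For a bivariate normal, Var(Z | X=x) = σ_Z²(1 − ρ²).
Var(Z | X=-2.8) = (3.2)²·(1 − (0.44)²) = 10.24·0.8064 = 8.2575.

8.2575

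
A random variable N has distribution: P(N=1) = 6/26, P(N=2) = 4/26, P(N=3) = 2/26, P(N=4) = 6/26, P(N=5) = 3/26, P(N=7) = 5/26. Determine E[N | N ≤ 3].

P(N ≤ 3) = 6/13.
Σ over the event: 1·3/13 + 2·2/13 + 3·1/13 = 10/13.
E[N | N ≤ 3] = (10/13) / (6/13) = 5/3.

5/3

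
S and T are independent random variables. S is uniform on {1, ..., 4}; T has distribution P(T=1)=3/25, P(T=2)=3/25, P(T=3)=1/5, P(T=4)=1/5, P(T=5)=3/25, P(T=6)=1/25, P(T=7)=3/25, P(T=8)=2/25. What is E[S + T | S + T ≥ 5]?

59/8

P(S + T ≥ 5) = 4/5.
Summing (S+T)·P(x,y) over outcomes with S + T ≥ 5 gives 59/10.
E[S + T | S + T ≥ 5] = (59/10) / (4/5) = 59/8.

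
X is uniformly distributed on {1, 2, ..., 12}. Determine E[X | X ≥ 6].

Given X ≥ 6, X is equally likely to be any of {6, 7, 8, 9, 10, 11, 12}.
E[X | X ≥ 6] = (6 + 7 + 8 + 9 + 10 + 11 + 12) / 7 = 9.

9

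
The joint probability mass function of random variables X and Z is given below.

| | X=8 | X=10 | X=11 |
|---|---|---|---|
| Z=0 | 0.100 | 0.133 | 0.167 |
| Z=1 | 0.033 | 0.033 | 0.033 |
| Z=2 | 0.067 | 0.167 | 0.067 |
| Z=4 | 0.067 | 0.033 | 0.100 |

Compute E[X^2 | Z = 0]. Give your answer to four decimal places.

99.7675

P(Z = 0) = 0.400.
Summing X^2·P(X=x,Z=y) over the conditioning event gives 39.907.
E[X^2 | Z = 0] = (39.907) / (0.400) = 99.7675.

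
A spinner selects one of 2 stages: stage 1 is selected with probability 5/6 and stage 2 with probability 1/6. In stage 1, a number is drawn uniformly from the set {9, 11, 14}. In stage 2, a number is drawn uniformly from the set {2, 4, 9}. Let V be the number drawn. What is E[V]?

E[V | stage 1] = (9+11+14)/3 = 34/3.
E[V | stage 2] = (2+4+9)/3 = 5.
E[V] = (5/6)·(34/3) + (1/6)·(5) = 185/18.

185/18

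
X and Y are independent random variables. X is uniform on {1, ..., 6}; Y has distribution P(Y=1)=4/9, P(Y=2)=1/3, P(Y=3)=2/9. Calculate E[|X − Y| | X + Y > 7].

P(X + Y > 7) = 7/54.
Summing |X−Y|·P(x,y) over outcomes with X + Y > 7 gives 11/27.
E[|X − Y| | X + Y > 7] = (11/27) / (7/54) = 22/7.

22/7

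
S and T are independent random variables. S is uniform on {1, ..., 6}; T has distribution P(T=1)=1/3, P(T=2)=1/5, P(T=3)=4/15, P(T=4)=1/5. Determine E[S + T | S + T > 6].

278/35

P(S + T > 6) = 7/18.
Summing (S+T)·P(x,y) over outcomes with S + T > 6 gives 139/45.
E[S + T | S + T > 6] = (139/45) / (7/18) = 278/35.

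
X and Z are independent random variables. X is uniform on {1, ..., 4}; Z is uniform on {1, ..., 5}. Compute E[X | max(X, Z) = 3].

12/5

Outcomes with max(X, Z) = 3: (1,3), (2,3), (3,1), (3,2), (3,3), each with probability 1/20.
E[X | max(X, Z) = 3] = (1 + 2 + 3 + 3 + 3) / 5 = 12/5.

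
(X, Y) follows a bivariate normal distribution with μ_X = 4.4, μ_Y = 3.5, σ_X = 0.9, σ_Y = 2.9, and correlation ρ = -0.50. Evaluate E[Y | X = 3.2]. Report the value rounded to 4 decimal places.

5.4333

For a bivariate normal, E[Y | X=x] = μ_Y + ρ·(σ_Y/σ_X)·(x − μ_X).
E[Y | X=3.2] = 3.5 + (-0.50)·(2.9/0.9)·(3.2 − (4.4)) = 3.5 + (-1.6111)·(-1.2) = 5.4333.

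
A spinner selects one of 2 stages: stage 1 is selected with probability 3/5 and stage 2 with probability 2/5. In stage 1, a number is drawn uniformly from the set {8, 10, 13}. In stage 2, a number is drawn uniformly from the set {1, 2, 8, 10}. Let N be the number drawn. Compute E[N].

E[N | stage 1] = (8+10+13)/3 = 31/3.
E[N | stage 2] = (1+2+8+10)/4 = 21/4.
By the law of total expectation,
E[N] = (3/5)·(31/3) + (2/5)·(21/4) = 83/10.

83/10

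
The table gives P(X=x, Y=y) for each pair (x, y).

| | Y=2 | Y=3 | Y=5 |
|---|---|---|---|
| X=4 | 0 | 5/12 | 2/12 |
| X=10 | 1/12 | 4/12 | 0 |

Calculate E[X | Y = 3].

20/3

P(Y = 3) = 3/4.
Σ X·P over the event = 4·(5/12) + 10·(4/12) = 5.
E[X | Y = 3] = (5) / (3/4) = 20/3.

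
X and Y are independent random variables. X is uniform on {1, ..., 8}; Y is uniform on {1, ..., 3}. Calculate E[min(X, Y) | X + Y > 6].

P(X + Y > 6) = 1/2.
Summing min(X,Y)·P(x,y) over outcomes with X + Y > 6 gives 13/12.
E[min(X, Y) | X + Y > 6] = (13/12) / (1/2) = 13/6.

13/6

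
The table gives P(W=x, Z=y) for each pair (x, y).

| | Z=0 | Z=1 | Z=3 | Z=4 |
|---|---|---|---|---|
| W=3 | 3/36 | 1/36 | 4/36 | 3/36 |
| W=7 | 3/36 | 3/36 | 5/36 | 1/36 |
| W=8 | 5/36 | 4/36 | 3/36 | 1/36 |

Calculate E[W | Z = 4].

P(Z = 4) = 5/36.
Σ W·P over the event = 3·(3/36) + 7·(1/36) + 8·(1/36) = 2/3.
E[W | Z = 4] = (2/3) / (5/36) = 24/5.

24/5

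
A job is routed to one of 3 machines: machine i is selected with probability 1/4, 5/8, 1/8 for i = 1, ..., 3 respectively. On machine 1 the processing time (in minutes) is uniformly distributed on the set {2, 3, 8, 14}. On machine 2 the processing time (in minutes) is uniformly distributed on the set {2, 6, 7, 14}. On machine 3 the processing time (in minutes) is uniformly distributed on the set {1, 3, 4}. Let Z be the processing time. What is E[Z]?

629/96

E[Z | machine 1] = (2+3+8+14)/4 = 27/4.
E[Z | machine 2] = (2+6+7+14)/4 = 29/4.
E[Z | machine 3] = (1+3+4)/3 = 8/3.
By the law of total expectation,
E[Z] = (1/4)·(27/4) + (5/8)·(29/4) + (1/8)·(8/3) = 629/96.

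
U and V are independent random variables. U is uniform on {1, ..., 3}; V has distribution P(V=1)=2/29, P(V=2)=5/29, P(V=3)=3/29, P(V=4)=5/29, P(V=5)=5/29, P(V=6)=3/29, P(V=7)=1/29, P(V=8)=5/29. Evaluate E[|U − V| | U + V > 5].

201/55

P(U + V > 5) = 55/87.
Summing |U−V|·P(x,y) over outcomes with U + V > 5 gives 67/29.
E[|U − V| | U + V > 5] = (67/29) / (55/87) = 201/55.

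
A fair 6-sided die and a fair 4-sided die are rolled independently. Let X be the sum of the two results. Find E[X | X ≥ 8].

P(X ≥ 8) = 1/4.
Σ over the event: 8·1/8 + 9·1/12 + 10·1/24 = 13/6.
E[X | X ≥ 8] = (13/6) / (1/4) = 26/3.

26/3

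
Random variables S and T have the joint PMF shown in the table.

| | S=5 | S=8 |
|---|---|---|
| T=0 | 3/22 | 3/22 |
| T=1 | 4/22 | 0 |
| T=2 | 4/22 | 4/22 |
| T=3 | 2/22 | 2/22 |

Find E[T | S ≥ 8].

P(S ≥ 8) = 9/22.
Σ T·P over the event = 0·(3/22) + 2·(4/22) + 3·(2/22) = 7/11.
E[T | S ≥ 8] = (7/11) / (9/22) = 14/9.

14/9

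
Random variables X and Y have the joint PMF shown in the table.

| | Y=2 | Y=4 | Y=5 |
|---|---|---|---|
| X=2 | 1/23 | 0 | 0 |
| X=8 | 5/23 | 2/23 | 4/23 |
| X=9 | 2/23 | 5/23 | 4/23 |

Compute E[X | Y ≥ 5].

P(Y ≥ 5) = 8/23.
Summing X·P(X=x,Y=y) over the conditioning event gives 68/23.
E[X | Y ≥ 5] = (68/23) / (8/23) = 17/2.

17/2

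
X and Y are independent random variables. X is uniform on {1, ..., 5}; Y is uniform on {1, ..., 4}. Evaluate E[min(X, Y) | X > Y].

Outcomes with X > Y: (2,1), (3,1), (3,2), (4,1), (4,2), (4,3), (5,1), (5,2), (5,3), (5,4), each with probability 1/20.
E[min(X, Y) | X > Y] = (1 + 1 + 2 + 1 + 2 + 3 + 1 + 2 + 3 + 4) / 10 = 2.

2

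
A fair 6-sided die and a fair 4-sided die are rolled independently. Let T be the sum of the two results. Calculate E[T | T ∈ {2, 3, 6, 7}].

P(T ∈ {2, 3, 6, 7}) = 11/24.
Σ over the event: 2·1/24 + 3·1/12 + 6·1/6 + 7·1/6 = 5/2.
E[T | T ∈ {2, 3, 6, 7}] = (5/2) / (11/24) = 60/11.

60/11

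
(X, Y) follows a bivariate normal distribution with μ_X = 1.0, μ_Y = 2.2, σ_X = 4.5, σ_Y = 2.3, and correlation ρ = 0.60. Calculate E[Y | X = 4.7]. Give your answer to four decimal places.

3.3347

E[Y | X=x] = μ_Y + ρ(σ_Y/σ_X)(x − μ_X) for jointly normal variables.
E[Y | X=4.7] = 2.2 + (0.60)·(2.3/4.5)·(4.7 − (1.0)) = 2.2 + (0.30667)·(3.7) = 3.3347.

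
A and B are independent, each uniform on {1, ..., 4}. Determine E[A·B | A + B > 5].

Outcomes with A + B > 5: (2,4), (3,3), (3,4), (4,2), (4,3), (4,4), each with probability 1/16.
E[A·B | A + B > 5] = (8 + 9 + 12 + 8 + 12 + 16) / 6 = 65/6.

65/6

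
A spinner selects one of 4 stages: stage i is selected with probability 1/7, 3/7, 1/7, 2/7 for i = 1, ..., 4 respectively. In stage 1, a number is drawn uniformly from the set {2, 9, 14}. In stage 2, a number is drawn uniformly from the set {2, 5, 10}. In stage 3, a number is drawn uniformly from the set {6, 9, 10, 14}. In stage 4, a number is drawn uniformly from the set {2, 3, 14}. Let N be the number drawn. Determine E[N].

191/28

E[N | stage 1] = (2+9+14)/3 = 25/3.
E[N | stage 2] = (2+5+10)/3 = 17/3.
E[N | stage 3] = (6+9+10+14)/4 = 39/4.
E[N | stage 4] = (2+3+14)/3 = 19/3.
By the law of total expectation,
E[N] = (1/7)·(25/3) + (3/7)·(17/3) + (1/7)·(39/4) + (2/7)·(19/3) = 191/28.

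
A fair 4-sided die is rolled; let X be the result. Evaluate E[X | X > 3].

4

Given X > 3, X is equally likely to be any of {4}.
E[X | X > 3] = (4) / 1 = 4.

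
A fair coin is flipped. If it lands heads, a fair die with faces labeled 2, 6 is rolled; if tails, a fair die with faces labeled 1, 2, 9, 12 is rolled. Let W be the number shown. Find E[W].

E[W | heads] = (2+6)/2 = 4.
E[W | tails] = (1+2+9+12)/4 = 6.
By the law of total expectation,
E[W] = (1/2)·(4) + (1/2)·(6) = 5.

5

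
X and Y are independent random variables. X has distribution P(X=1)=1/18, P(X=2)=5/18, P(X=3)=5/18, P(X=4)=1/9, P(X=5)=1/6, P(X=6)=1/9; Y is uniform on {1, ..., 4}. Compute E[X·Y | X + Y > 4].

559/54

P(X + Y > 4) = 3/4.
Summing XY·P(x,y) over outcomes with X + Y > 4 gives 559/72.
E[X·Y | X + Y > 4] = (559/72) / (3/4) = 559/54.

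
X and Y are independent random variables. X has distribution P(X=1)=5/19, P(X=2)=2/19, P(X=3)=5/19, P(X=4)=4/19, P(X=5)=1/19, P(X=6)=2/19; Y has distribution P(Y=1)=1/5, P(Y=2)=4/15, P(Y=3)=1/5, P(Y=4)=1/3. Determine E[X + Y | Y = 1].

4

P(Y = 1) = 1/5.
Summing (X+Y)·P(x,y) over outcomes with Y = 1 gives 4/5.
E[X + Y | Y = 1] = (4/5) / (1/5) = 4.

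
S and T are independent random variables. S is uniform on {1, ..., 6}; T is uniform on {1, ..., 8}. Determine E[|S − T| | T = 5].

P(T = 5) = 1/8.
Summing |S−T|·P(x,y) over outcomes with T = 5 gives 11/48.
E[|S − T| | T = 5] = (11/48) / (1/8) = 11/6.

11/6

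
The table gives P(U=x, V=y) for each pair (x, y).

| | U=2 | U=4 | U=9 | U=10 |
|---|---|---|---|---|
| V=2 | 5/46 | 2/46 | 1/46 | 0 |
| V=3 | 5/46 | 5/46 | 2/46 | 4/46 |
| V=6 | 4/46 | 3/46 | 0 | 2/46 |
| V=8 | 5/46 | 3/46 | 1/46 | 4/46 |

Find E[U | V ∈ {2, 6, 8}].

23/5

P(V ∈ {2, 6, 8}) = 15/23.
Summing U·P(U=x,V=y) over the conditioning event gives 3.
E[U | V ∈ {2, 6, 8}] = (3) / (15/23) = 23/5.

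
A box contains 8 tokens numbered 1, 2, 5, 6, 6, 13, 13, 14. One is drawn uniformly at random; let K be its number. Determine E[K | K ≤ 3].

3/2

P(K ≤ 3) = 1/4.
Σ over the event: 1·1/8 + 2·1/8 = 3/8.
E[K | K ≤ 3] = (3/8) / (1/4) = 3/2.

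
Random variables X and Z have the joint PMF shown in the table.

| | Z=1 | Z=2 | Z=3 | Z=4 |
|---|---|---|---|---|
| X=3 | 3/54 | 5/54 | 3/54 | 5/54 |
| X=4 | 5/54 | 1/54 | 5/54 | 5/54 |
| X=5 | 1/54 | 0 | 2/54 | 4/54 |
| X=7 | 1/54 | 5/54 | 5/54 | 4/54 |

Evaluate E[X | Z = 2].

P(Z = 2) = 11/54.
Σ X·P over the event = 3·(5/54) + 4·(1/54) + 7·(5/54) = 1.
E[X | Z = 2] = (1) / (11/54) = 54/11.

54/11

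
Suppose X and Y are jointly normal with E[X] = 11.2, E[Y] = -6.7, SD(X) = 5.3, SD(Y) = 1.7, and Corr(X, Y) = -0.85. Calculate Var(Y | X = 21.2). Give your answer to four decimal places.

0.8020

Var(Y | X=x) = (1 − ρ²)·σ_Y².
Var(Y | X=21.2) = (1.7)²·(1 − (-0.85)²) = 2.89·0.2775 = 0.8020.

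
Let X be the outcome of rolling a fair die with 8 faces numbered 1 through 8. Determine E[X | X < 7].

7/2

Given X < 7, X is equally likely to be any of {1, 2, 3, 4, 5, 6}.
E[X | X < 7] = (1 + 2 + 3 + 4 + 5 + 6) / 6 = 7/2.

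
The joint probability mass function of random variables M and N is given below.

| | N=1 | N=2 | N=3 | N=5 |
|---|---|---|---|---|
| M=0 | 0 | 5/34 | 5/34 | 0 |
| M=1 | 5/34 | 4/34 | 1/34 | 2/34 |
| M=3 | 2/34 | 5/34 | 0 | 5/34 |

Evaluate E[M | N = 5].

17/7

P(N = 5) = 7/34.
Σ M·P over the event = 1·(2/34) + 3·(5/34) = 1/2.
E[M | N = 5] = (1/2) / (7/34) = 17/7.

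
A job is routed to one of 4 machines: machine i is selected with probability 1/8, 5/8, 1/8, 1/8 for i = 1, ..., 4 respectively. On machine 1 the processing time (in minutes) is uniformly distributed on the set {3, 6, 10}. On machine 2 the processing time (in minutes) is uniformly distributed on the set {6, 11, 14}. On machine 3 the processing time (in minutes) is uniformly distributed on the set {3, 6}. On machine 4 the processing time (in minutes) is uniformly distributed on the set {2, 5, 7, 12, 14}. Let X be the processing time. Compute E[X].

E[X | machine 1] = (3+6+10)/3 = 19/3.
E[X | machine 2] = (6+11+14)/3 = 31/3.
E[X | machine 3] = (3+6)/2 = 9/2.
E[X | machine 4] = (2+5+7+12+14)/5 = 8.
E[X] = (1/8)·(19/3) + (5/8)·(31/3) + (1/8)·(9/2) + (1/8)·(8) = 141/16.

141/16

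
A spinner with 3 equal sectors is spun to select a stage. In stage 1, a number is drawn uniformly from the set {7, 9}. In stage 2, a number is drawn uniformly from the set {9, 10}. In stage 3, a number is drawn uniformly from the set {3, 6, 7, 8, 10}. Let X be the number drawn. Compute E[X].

81/10

E[X | stage 1] = (7+9)/2 = 8.
E[X | stage 2] = (9+10)/2 = 19/2.
E[X | stage 3] = (3+6+7+8+10)/5 = 34/5.
By the law of total expectation,
E[X] = (1/3)·(8) + (1/3)·(19/2) + (1/3)·(34/5) = 81/10.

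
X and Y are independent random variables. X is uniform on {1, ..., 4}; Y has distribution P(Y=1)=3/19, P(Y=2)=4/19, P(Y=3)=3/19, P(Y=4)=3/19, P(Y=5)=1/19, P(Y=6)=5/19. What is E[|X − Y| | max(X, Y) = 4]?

19/11

P(max(X, Y) = 4) = 11/38.
Summing |X−Y|·P(x,y) over outcomes with max(X, Y) = 4 gives 1/2.
E[|X − Y| | max(X, Y) = 4] = (1/2) / (11/38) = 19/11.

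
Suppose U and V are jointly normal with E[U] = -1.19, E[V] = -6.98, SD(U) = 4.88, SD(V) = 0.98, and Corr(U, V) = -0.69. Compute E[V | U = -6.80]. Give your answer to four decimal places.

For a bivariate normal, E[V | U=x] = μ_V + ρ·(σ_V/σ_U)·(x − μ_U).
E[V | U=-6.80] = -6.98 + (-0.69)·(0.98/4.88)·(-6.80 − (-1.19)) = -6.98 + (-0.13857)·(-5.61) = -6.2026.

-6.2026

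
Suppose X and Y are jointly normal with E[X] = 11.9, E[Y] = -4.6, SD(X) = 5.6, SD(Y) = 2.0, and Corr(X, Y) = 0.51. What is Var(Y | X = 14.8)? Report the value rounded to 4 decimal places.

2.9596

The conditional variance in a bivariate normal is σ_Y²(1 − ρ²), independent of x.
Var(Y | X=14.8) = (2.0)²·(1 − (0.51)²) = 4·0.7399 = 2.9596.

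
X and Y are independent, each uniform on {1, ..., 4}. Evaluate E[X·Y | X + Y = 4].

10/3

Outcomes with X + Y = 4: (1,3), (2,2), (3,1), each with probability 1/16.
E[X·Y | X + Y = 4] = (3 + 4 + 3) / 3 = 10/3.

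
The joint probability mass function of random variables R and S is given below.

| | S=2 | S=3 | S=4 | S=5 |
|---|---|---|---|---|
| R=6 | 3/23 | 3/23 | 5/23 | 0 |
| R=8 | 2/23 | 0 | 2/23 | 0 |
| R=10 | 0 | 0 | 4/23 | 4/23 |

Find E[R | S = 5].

P(S = 5) = 4/23.
Σ R·P over the event = 10·(4/23) = 40/23.
E[R | S = 5] = (40/23) / (4/23) = 10.

10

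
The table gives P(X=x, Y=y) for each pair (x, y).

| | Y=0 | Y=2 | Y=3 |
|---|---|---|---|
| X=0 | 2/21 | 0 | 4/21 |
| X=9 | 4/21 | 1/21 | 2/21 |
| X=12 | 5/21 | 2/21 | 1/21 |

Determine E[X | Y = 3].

30/7

P(Y = 3) = 1/3.
Σ X·P over the event = 0·(4/21) + 9·(2/21) + 12·(1/21) = 10/7.
E[X | Y = 3] = (10/7) / (1/3) = 30/7.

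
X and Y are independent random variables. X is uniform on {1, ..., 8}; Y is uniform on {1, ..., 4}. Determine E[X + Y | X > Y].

87/11

P(X > Y) = 11/16.
Summing (X+Y)·P(x,y) over outcomes with X > Y gives 87/16.
E[X + Y | X > Y] = (87/16) / (11/16) = 87/11.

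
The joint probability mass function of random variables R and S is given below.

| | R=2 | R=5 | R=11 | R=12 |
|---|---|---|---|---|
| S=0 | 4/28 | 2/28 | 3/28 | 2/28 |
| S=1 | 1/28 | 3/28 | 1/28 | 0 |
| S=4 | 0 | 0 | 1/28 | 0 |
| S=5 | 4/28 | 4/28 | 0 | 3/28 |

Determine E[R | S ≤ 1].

103/16

P(S ≤ 1) = 4/7.
Summing R·P(R=x,S=y) over the conditioning event gives 103/28.
E[R | S ≤ 1] = (103/28) / (4/7) = 103/16.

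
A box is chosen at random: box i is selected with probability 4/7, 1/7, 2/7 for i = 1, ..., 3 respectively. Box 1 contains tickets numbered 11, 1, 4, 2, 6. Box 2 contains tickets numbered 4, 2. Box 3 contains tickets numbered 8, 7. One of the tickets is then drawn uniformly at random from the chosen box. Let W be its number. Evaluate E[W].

E[W | box 1] = (11+1+4+2+6)/5 = 24/5.
E[W | box 2] = (4+2)/2 = 3.
E[W | box 3] = (8+7)/2 = 15/2.
By the law of total expectation,
E[W] = (4/7)·(24/5) + (1/7)·(3) + (2/7)·(15/2) = 186/35.

186/35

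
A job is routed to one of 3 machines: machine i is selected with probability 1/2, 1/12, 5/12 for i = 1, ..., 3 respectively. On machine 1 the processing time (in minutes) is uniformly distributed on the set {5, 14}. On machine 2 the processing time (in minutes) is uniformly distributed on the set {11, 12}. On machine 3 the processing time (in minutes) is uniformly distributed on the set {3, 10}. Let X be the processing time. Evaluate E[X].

101/12

E[X | machine 1] = (5+14)/2 = 19/2.
E[X | machine 2] = (11+12)/2 = 23/2.
E[X | machine 3] = (3+10)/2 = 13/2.
By the law of total expectation,
E[X] = (1/2)·(19/2) + (1/12)·(23/2) + (5/12)·(13/2) = 101/12.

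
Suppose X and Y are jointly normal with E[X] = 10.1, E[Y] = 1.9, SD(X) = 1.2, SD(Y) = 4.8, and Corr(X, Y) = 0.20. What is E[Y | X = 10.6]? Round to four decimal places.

E[Y | X=x] = μ_Y + ρ(σ_Y/σ_X)(x − μ_X) for jointly normal variables.
E[Y | X=10.6] = 1.9 + (0.20)·(4.8/1.2)·(10.6 − (10.1)) = 1.9 + (0.8)·(0.5) = 2.3000.

2.3000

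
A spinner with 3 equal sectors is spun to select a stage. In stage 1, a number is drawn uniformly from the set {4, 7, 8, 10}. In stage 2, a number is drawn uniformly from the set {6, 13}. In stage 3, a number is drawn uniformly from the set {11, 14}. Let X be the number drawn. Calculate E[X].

E[X | stage 1] = (4+7+8+10)/4 = 29/4.
E[X | stage 2] = (6+13)/2 = 19/2.
E[X | stage 3] = (11+14)/2 = 25/2.
E[X] = (1/3)·(29/4) + (1/3)·(19/2) + (1/3)·(25/2) = 39/4.

39/4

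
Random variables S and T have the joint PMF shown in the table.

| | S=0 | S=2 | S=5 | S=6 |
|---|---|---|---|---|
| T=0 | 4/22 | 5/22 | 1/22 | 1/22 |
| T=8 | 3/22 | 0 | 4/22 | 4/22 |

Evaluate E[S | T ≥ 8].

4

P(T ≥ 8) = 1/2.
Summing S·P(S=x,T=y) over the conditioning event gives 2.
E[S | T ≥ 8] = (2) / (1/2) = 4.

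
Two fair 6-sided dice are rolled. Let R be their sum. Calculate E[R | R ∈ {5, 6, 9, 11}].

P(R ∈ {5, 6, 9, 11}) = 5/12.
Σ over the event: 5·1/9 + 6·5/36 + 9·1/9 + 11·1/18 = 3.
E[R | R ∈ {5, 6, 9, 11}] = (3) / (5/12) = 36/5.

36/5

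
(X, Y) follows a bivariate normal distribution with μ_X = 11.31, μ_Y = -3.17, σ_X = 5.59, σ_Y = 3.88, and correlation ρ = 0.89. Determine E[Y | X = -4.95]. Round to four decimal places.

The regression of Y on X has slope ρ·σ_Y/σ_X and passes through (μ_X, μ_Y).
E[Y | X=-4.95] = -3.17 + (0.89)·(3.88/5.59)·(-4.95 − (11.31)) = -3.17 + (0.617746)·(-16.26) = -13.2145.

-13.2145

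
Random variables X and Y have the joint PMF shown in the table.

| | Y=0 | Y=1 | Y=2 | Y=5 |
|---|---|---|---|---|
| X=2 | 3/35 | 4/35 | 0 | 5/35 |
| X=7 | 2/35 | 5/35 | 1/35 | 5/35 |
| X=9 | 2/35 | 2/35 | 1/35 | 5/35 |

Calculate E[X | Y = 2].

8

P(Y = 2) = 2/35.
Σ X·P over the event = 7·(1/35) + 9·(1/35) = 16/35.
E[X | Y = 2] = (16/35) / (2/35) = 8.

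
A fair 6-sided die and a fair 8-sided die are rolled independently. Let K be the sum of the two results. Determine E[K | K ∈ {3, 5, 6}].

P(K ∈ {3, 5, 6}) = 11/48.
Σ over the event: 3·1/24 + 5·1/12 + 6·5/48 = 7/6.
E[K | K ∈ {3, 5, 6}] = (7/6) / (11/48) = 56/11.

56/11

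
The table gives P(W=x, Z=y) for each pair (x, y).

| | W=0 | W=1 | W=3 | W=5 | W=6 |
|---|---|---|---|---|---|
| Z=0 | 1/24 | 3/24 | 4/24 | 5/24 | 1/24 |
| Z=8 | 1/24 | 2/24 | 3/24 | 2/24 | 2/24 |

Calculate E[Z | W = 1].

16/5

P(W = 1) = 5/24.
Summing Z·P(W=x,Z=y) over the conditioning event gives 2/3.
E[Z | W = 1] = (2/3) / (5/24) = 16/5.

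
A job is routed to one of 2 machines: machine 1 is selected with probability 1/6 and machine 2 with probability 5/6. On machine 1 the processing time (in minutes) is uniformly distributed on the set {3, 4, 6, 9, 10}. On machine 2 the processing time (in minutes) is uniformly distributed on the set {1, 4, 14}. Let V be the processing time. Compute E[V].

571/90

E[V | machine 1] = (3+4+6+9+10)/5 = 32/5.
E[V | machine 2] = (1+4+14)/3 = 19/3.
By the law of total expectation,
E[V] = (1/6)·(32/5) + (5/6)·(19/3) = 571/90.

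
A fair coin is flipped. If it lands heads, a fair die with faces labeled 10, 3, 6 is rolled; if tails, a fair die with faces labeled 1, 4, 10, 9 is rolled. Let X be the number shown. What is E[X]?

E[X | heads] = (10+3+6)/3 = 19/3.
E[X | tails] = (1+4+10+9)/4 = 6.
By the law of total expectation,
E[X] = (1/2)·(19/3) + (1/2)·(6) = 37/6.

37/6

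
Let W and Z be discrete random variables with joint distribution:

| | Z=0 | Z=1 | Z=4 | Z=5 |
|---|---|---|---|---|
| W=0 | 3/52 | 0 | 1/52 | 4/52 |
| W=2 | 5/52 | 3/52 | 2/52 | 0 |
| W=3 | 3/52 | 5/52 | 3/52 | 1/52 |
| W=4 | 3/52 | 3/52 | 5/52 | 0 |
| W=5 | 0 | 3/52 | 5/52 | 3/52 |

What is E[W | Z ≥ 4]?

19/6

P(Z ≥ 4) = 6/13.
Summing W·P(W=x,Z=y) over the conditioning event gives 19/13.
E[W | Z ≥ 4] = (19/13) / (6/13) = 19/6.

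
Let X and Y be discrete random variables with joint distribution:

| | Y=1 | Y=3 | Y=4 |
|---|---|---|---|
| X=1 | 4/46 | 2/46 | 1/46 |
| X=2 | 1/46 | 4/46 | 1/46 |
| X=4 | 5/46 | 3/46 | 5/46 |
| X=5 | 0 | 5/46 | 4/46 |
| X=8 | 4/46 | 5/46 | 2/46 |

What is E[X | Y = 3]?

P(Y = 3) = 19/46.
Σ X·P over the event = 1·(2/46) + 2·(4/46) + 4·(3/46) + 5·(5/46) + 8·(5/46) = 87/46.
E[X | Y = 3] = (87/46) / (19/46) = 87/19.

87/19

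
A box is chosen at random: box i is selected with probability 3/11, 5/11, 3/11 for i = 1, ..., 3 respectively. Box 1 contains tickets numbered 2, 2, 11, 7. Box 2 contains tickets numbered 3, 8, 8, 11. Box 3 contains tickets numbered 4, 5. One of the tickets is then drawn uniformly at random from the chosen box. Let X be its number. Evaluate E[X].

135/22

E[X | box 1] = (2+2+11+7)/4 = 11/2.
E[X | box 2] = (3+8+8+11)/4 = 15/2.
E[X | box 3] = (4+5)/2 = 9/2.
By the law of total expectation,
E[X] = (3/11)·(11/2) + (5/11)·(15/2) + (3/11)·(9/2) = 135/22.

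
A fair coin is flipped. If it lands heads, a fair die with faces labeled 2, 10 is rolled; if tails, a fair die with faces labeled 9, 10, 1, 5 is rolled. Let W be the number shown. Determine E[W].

E[W | heads] = (2+10)/2 = 6.
E[W | tails] = (9+10+1+5)/4 = 25/4.
By the law of total expectation,
E[W] = (1/2)·(6) + (1/2)·(25/4) = 49/8.

49/8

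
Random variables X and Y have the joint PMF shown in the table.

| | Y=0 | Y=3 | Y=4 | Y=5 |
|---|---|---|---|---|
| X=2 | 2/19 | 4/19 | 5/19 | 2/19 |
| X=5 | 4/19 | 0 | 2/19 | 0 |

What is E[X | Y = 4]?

P(Y = 4) = 7/19.
Σ X·P over the event = 2·(5/19) + 5·(2/19) = 20/19.
E[X | Y = 4] = (20/19) / (7/19) = 20/7.

20/7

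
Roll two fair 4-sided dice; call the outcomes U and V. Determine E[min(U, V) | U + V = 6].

Outcomes with U + V = 6: (2,4), (3,3), (4,2), each with probability 1/16.
E[min(U, V) | U + V = 6] = (2 + 3 + 2) / 3 = 7/3.

7/3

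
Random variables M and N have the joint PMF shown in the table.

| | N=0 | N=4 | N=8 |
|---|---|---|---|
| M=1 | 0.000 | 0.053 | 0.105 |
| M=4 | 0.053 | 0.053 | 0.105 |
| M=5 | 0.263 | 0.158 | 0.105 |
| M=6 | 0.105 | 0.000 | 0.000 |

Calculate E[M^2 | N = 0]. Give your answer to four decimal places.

26.6105

P(N = 0) = 0.421.
Σ M^2·P over the event = 16·(0.053) + 25·(0.263) + 36·(0.105) = 11.203.
E[M^2 | N = 0] = (11.203) / (0.421) = 26.6105.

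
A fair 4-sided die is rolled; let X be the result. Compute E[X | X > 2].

7/2

Given X > 2, X is equally likely to be any of {3, 4}.
E[X | X > 2] = (3 + 4) / 2 = 7/2.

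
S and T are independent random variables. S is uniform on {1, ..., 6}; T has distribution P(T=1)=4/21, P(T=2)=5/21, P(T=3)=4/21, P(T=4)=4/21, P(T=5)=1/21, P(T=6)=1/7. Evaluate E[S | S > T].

P(S > T) = 61/126.
Summing S·P(x,y) over outcomes with S > T gives 20/9.
E[S | S > T] = (20/9) / (61/126) = 280/61.

280/61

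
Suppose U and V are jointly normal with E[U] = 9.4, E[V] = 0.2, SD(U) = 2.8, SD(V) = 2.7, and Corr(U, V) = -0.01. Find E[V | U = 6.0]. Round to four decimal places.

For a bivariate normal, E[V | U=x] = μ_V + ρ·(σ_V/σ_U)·(x − μ_U).
E[V | U=6.0] = 0.2 + (-0.01)·(2.7/2.8)·(6.0 − (9.4)) = 0.2 + (-0.0096429)·(-3.4) = 0.2328.

0.2328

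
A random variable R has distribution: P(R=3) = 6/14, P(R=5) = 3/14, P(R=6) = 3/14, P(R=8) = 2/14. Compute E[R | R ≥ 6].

P(R ≥ 6) = 5/14.
Σ over the event: 6·3/14 + 8·1/7 = 17/7.
E[R | R ≥ 6] = (17/7) / (5/14) = 34/5.

34/5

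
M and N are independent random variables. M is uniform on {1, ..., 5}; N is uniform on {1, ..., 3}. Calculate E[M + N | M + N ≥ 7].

P(M + N ≥ 7) = 1/5.
Summing (M+N)·P(x,y) over outcomes with M + N ≥ 7 gives 22/15.
E[M + N | M + N ≥ 7] = (22/15) / (1/5) = 22/3.

22/3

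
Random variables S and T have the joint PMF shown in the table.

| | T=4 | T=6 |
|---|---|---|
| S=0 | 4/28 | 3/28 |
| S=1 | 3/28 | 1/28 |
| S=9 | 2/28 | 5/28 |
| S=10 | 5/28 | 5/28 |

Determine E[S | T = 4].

71/14

P(T = 4) = 1/2.
Σ S·P over the event = 0·(4/28) + 1·(3/28) + 9·(2/28) + 10·(5/28) = 71/28.
E[S | T = 4] = (71/28) / (1/2) = 71/14.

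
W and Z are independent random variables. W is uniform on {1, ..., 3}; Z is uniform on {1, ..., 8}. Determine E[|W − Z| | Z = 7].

Outcomes with Z = 7: (1,7), (2,7), (3,7), each with probability 1/24.
E[|W − Z| | Z = 7] = (6 + 5 + 4) / 3 = 5.

5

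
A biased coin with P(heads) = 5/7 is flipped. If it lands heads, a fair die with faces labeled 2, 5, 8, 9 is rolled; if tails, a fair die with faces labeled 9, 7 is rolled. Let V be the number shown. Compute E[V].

E[V | heads] = (2+5+8+9)/4 = 6.
E[V | tails] = (9+7)/2 = 8.
By the law of total expectation,
E[V] = (5/7)·(6) + (2/7)·(8) = 46/7.

46/7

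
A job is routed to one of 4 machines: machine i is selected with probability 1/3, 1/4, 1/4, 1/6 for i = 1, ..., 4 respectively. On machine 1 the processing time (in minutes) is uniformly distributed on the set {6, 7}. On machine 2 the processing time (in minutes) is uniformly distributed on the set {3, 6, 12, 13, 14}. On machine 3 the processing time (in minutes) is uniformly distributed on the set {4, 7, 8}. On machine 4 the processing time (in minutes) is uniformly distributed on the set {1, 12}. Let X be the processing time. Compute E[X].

E[X | machine 1] = (6+7)/2 = 13/2.
E[X | machine 2] = (3+6+12+13+14)/5 = 48/5.
E[X | machine 3] = (4+7+8)/3 = 19/3.
E[X | machine 4] = (1+12)/2 = 13/2.
By the law of total expectation,
E[X] = (1/3)·(13/2) + (1/4)·(48/5) + (1/4)·(19/3) + (1/6)·(13/2) = 217/30.

217/30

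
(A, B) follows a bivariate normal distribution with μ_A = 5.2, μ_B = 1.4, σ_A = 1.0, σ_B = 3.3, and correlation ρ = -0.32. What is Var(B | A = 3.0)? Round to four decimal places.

For a bivariate normal, Var(B | A=x) = σ_B²(1 − ρ²).
Var(B | A=3.0) = (3.3)²·(1 − (-0.32)²) = 10.89·0.8976 = 9.7749.

9.7749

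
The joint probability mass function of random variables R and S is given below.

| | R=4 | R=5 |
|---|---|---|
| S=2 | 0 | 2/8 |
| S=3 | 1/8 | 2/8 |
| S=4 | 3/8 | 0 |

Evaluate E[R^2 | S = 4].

16

P(S = 4) = 3/8.
Σ R^2·P over the event = 16·(3/8) = 6.
E[R^2 | S = 4] = (6) / (3/8) = 16.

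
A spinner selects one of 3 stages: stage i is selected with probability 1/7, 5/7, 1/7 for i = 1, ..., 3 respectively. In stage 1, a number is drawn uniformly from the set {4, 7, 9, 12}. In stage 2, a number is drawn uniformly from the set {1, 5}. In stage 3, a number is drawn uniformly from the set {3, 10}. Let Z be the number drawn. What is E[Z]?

E[Z | stage 1] = (4+7+9+12)/4 = 8.
E[Z | stage 2] = (1+5)/2 = 3.
E[Z | stage 3] = (3+10)/2 = 13/2.
E[Z] = (1/7)·(8) + (5/7)·(3) + (1/7)·(13/2) = 59/14.

59/14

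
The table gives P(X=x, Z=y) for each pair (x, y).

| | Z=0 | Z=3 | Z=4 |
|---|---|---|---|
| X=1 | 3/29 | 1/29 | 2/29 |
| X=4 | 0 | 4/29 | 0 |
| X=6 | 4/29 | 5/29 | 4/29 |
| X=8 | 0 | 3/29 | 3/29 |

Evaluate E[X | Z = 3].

71/13

P(Z = 3) = 13/29.
Σ X·P over the event = 1·(1/29) + 4·(4/29) + 6·(5/29) + 8·(3/29) = 71/29.
E[X | Z = 3] = (71/29) / (13/29) = 71/13.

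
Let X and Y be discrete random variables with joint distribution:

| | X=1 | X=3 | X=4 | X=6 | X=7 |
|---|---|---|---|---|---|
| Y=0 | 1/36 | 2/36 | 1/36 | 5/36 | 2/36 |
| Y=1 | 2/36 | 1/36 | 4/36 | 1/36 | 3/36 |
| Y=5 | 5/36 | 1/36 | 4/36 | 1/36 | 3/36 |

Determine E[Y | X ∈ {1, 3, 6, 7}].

P(X ∈ {1, 3, 6, 7}) = 3/4.
Summing Y·P(X=x,Y=y) over the conditioning event gives 19/12.
E[Y | X ∈ {1, 3, 6, 7}] = (19/12) / (3/4) = 19/9.

19/9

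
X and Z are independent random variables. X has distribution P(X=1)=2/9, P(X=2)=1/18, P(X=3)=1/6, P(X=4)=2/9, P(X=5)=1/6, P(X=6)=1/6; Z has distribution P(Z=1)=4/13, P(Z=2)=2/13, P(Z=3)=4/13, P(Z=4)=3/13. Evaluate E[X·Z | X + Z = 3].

P(X + Z = 3) = 2/39.
Summing XZ·P(x,y) over outcomes with X + Z = 3 gives 4/39.
E[X·Z | X + Z = 3] = (4/39) / (2/39) = 2.

2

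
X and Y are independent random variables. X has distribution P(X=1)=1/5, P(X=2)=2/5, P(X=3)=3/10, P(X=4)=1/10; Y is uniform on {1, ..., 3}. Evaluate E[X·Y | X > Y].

59/13

P(X > Y) = 13/30.
Summing XY·P(x,y) over outcomes with X > Y gives 59/30.
E[X·Y | X > Y] = (59/30) / (13/30) = 59/13.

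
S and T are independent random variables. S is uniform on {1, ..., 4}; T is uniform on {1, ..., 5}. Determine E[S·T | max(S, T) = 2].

8/3

Outcomes with max(S, T) = 2: (1,2), (2,1), (2,2), each with probability 1/20.
E[S·T | max(S, T) = 2] = (2 + 2 + 4) / 3 = 8/3.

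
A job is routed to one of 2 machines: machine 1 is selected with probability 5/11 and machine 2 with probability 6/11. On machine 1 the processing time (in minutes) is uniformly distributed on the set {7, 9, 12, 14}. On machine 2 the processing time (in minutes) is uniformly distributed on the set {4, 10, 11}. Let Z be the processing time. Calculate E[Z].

E[Z | machine 1] = (7+9+12+14)/4 = 21/2.
E[Z | machine 2] = (4+10+11)/3 = 25/3.
By the law of total expectation,
E[Z] = (5/11)·(21/2) + (6/11)·(25/3) = 205/22.

205/22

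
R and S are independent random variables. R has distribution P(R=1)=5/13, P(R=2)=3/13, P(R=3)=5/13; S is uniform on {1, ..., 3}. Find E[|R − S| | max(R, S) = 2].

P(max(R, S) = 2) = 11/39.
Summing |R−S|·P(x,y) over outcomes with max(R, S) = 2 gives 8/39.
E[|R − S| | max(R, S) = 2] = (8/39) / (11/39) = 8/11.

8/11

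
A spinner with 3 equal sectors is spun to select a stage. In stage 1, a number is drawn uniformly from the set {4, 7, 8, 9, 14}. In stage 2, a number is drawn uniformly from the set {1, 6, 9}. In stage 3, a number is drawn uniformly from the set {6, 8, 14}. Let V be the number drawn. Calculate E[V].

346/45

E[V | stage 1] = (4+7+8+9+14)/5 = 42/5.
E[V | stage 2] = (1+6+9)/3 = 16/3.
E[V | stage 3] = (6+8+14)/3 = 28/3.
E[V] = (1/3)·(42/5) + (1/3)·(16/3) + (1/3)·(28/3) = 346/45.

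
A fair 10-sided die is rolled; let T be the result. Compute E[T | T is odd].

Given T is odd, T is equally likely to be any of {1, 3, 5, 7, 9}.
E[T | T is odd] = (1 + 3 + 5 + 7 + 9) / 5 = 5.

5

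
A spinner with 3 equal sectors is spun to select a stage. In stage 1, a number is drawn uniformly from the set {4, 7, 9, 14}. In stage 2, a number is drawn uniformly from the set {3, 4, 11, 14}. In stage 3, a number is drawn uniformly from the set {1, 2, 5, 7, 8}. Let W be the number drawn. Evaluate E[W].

E[W | stage 1] = (4+7+9+14)/4 = 17/2.
E[W | stage 2] = (3+4+11+14)/4 = 8.
E[W | stage 3] = (1+2+5+7+8)/5 = 23/5.
E[W] = (1/3)·(17/2) + (1/3)·(8) + (1/3)·(23/5) = 211/30.

211/30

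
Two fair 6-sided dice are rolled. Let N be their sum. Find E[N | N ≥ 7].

26/3

P(N ≥ 7) = 7/12.
Σ over the event: 7·1/6 + 8·5/36 + 9·1/9 + 10·1/12 + 11·1/18 + 12·1/36 = 91/18.
E[N | N ≥ 7] = (91/18) / (7/12) = 26/3.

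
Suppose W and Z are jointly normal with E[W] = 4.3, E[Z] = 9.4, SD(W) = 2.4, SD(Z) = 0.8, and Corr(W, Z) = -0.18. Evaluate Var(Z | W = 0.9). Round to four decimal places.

0.6193

The conditional variance in a bivariate normal is σ_Z²(1 − ρ²), independent of x.
Var(Z | W=0.9) = (0.8)²·(1 − (-0.18)²) = 0.64·0.9676 = 0.6193.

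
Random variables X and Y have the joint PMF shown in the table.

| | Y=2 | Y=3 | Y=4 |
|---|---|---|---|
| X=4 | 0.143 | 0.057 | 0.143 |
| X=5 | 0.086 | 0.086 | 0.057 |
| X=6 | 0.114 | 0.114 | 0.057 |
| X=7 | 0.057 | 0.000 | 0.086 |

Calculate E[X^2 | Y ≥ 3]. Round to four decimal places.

28.5750

P(Y ≥ 3) = 0.600.
Σ X^2·P over the event = 16·(0.057) + 16·(0.143) + 25·(0.086) + 25·(0.057) + 36·(0.114) + 36·(0.057) + 49·(0.086) = 17.145.
E[X^2 | Y ≥ 3] = (17.145) / (0.600) = 28.5750.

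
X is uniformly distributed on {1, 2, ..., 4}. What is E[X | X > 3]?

4

Given X > 3, X is equally likely to be any of {4}.
E[X | X > 3] = (4) / 1 = 4.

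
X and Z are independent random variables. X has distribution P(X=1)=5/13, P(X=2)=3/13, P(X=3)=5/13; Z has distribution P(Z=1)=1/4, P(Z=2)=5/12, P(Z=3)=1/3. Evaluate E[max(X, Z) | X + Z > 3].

306/107

P(X + Z > 3) = 107/156.
Summing max(X,Z)·P(x,y) over outcomes with X + Z > 3 gives 51/26.
E[max(X, Z) | X + Z > 3] = (51/26) / (107/156) = 306/107.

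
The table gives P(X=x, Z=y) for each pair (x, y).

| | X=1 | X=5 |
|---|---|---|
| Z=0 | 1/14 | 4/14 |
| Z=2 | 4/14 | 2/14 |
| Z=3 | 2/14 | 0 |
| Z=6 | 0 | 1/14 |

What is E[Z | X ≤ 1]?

P(X ≤ 1) = 1/2.
Σ Z·P over the event = 0·(1/14) + 2·(4/14) + 3·(2/14) = 1.
E[Z | X ≤ 1] = (1) / (1/2) = 2.

2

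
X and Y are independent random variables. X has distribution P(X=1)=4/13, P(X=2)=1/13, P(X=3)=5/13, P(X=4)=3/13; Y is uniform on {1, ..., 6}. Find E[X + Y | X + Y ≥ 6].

343/46

P(X + Y ≥ 6) = 23/39.
Summing (X+Y)·P(x,y) over outcomes with X + Y ≥ 6 gives 343/78.
E[X + Y | X + Y ≥ 6] = (343/78) / (23/39) = 343/46.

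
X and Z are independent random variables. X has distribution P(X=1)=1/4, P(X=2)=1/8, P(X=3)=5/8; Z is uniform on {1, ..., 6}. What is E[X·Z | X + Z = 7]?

41/4

P(X + Z = 7) = 1/6.
Summing XZ·P(x,y) over outcomes with X + Z = 7 gives 41/24.
E[X·Z | X + Z = 7] = (41/24) / (1/6) = 41/4.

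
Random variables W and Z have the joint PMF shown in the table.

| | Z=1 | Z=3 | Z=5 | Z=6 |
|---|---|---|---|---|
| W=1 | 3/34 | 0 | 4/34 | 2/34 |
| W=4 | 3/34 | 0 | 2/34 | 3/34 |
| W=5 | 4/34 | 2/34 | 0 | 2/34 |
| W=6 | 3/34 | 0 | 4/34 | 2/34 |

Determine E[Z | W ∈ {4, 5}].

P(W ∈ {4, 5}) = 8/17.
Σ Z·P over the event = 1·(3/34) + 5·(2/34) + 6·(3/34) + 1·(4/34) + 3·(2/34) + 6·(2/34) = 53/34.
E[Z | W ∈ {4, 5}] = (53/34) / (8/17) = 53/16.

53/16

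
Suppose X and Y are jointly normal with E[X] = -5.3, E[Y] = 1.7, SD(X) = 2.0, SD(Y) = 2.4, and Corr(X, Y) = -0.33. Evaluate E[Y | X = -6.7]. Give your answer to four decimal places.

E[Y | X=x] = μ_Y + ρ(σ_Y/σ_X)(x − μ_X) for jointly normal variables.
E[Y | X=-6.7] = 1.7 + (-0.33)·(2.4/2.0)·(-6.7 − (-5.3)) = 1.7 + (-0.396)·(-1.4) = 2.2544.

2.2544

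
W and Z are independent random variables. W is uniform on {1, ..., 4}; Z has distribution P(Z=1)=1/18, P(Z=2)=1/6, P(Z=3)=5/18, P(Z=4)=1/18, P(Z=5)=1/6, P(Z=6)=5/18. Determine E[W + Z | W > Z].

40/7

P(W > Z) = 7/36.
Summing (W+Z)·P(x,y) over outcomes with W > Z gives 10/9.
E[W + Z | W > Z] = (10/9) / (7/36) = 40/7.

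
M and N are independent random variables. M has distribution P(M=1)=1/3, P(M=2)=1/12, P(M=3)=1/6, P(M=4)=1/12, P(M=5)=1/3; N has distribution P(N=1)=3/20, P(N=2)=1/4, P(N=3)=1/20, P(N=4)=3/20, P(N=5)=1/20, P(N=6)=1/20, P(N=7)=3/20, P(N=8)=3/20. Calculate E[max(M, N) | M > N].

P(M > N) = 19/60.
Summing max(M,N)·P(x,y) over outcomes with M > N gives 11/8.
E[max(M, N) | M > N] = (11/8) / (19/60) = 165/38.

165/38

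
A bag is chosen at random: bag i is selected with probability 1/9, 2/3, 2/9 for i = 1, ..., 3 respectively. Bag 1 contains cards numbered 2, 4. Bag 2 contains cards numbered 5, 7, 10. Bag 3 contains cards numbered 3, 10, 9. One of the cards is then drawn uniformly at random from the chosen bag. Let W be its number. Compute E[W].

185/27

E[W | bag 1] = (2+4)/2 = 3.
E[W | bag 2] = (5+7+10)/3 = 22/3.
E[W | bag 3] = (3+10+9)/3 = 22/3.
E[W] = (1/9)·(3) + (2/3)·(22/3) + (2/9)·(22/3) = 185/27.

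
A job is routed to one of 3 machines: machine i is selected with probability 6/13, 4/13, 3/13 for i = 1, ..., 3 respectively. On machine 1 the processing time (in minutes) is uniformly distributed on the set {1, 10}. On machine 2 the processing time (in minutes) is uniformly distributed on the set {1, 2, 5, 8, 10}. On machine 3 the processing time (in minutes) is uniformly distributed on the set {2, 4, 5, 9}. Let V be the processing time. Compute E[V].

344/65

E[V | machine 1] = (1+10)/2 = 11/2.
E[V | machine 2] = (1+2+5+8+10)/5 = 26/5.
E[V | machine 3] = (2+4+5+9)/4 = 5.
E[V] = (6/13)·(11/2) + (4/13)·(26/5) + (3/13)·(5) = 344/65.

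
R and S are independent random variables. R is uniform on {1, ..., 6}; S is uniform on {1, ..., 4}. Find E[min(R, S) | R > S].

15/7

P(R > S) = 7/12.
Summing min(R,S)·P(x,y) over outcomes with R > S gives 5/4.
E[min(R, S) | R > S] = (5/4) / (7/12) = 15/7.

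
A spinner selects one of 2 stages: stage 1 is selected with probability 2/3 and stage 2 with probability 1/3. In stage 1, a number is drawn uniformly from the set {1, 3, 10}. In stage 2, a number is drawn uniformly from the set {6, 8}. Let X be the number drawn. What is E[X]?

E[X | stage 1] = (1+3+10)/3 = 14/3.
E[X | stage 2] = (6+8)/2 = 7.
By the law of total expectation,
E[X] = (2/3)·(14/3) + (1/3)·(7) = 49/9.

49/9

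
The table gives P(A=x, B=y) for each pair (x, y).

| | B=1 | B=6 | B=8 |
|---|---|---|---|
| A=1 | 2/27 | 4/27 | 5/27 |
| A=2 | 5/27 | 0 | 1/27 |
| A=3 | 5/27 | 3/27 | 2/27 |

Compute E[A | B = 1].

9/4

P(B = 1) = 4/9.
Σ A·P over the event = 1·(2/27) + 2·(5/27) + 3·(5/27) = 1.
E[A | B = 1] = (1) / (4/9) = 9/4.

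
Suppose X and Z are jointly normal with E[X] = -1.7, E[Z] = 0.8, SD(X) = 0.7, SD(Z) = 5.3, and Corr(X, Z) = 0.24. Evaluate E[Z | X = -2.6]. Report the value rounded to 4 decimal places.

-0.8354

For a bivariate normal, E[Z | X=x] = μ_Z + ρ·(σ_Z/σ_X)·(x − μ_X).
E[Z | X=-2.6] = 0.8 + (0.24)·(5.3/0.7)·(-2.6 − (-1.7)) = 0.8 + (1.8171)·(-0.9) = -0.8354.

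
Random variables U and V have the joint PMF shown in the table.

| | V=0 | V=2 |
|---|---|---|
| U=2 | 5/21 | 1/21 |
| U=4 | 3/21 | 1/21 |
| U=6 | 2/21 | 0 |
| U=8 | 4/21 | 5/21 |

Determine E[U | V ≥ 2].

P(V ≥ 2) = 1/3.
Σ U·P over the event = 2·(1/21) + 4·(1/21) + 8·(5/21) = 46/21.
E[U | V ≥ 2] = (46/21) / (1/3) = 46/7.

46/7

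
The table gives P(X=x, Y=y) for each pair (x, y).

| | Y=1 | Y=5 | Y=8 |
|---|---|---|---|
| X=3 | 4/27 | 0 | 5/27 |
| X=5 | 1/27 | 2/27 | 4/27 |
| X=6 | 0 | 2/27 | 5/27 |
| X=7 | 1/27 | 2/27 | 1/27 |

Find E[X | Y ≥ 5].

P(Y ≥ 5) = 7/9.
Σ X·P over the event = 3·(5/27) + 5·(2/27) + 5·(4/27) + 6·(2/27) + 6·(5/27) + 7·(2/27) + 7·(1/27) = 4.
E[X | Y ≥ 5] = (4) / (7/9) = 36/7.

36/7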